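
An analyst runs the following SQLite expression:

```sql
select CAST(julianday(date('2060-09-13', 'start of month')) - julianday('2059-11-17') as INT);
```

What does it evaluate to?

289

`start of month` rewinds 2060-09-13 to 2060-09-01.
13 days remain in November 2059 after the 17th (30 − 17).
Full months from December 2059 through August 2060 contribute their day counts.
Then 1 day into September 2060.
Total: 13 + 31 + 31 + 29 + 31 + 30 + 31 + 30 + 31 + 31 + 1 = 289.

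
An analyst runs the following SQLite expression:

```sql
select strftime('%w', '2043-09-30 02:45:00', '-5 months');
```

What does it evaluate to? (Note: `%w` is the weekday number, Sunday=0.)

4

First apply '-5 months': 2043-09-30 02:45:00 → 2043-04-30 02:45:00.
2043-04-30 is a Thursday; with Sunday=0 that is 4.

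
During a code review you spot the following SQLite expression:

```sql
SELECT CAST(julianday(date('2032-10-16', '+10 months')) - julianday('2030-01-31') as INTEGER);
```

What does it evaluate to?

Adding +10 months to 2032-10-16 gives 2033-08-16.
0 days remain in January 2030 after the 31st (31 − 31).
Full months from February 2030 through July 2033 contribute their day counts.
Then 16 days into August 2033.
Total: 0 + 28 + 31 + 30 + 31 + 30 + 31 + 31 + 30 + 31 + 30 + 31 + 31 + 28 + 31 + 30 + 31 + 30 + 31 + 31 + 30 + 31 + 30 + 31 + 31 + 29 + 31 + 30 + 31 + 30 + 31 + 31 + 30 + 31 + 30 + 31 + 31 + 28 + 31 + 30 + 31 + 30 + 31 + 16 = 1293.

1293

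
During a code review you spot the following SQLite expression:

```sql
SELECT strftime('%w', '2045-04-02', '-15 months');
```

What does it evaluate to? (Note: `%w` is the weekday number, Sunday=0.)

6

First apply '-15 months': 2045-04-02 → 2044-01-02.
2044-01-02 is a Saturday; with Sunday=0 that is 6.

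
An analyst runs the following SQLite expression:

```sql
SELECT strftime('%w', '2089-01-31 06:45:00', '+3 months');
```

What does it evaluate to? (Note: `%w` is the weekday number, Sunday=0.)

0

First apply '+3 months': 2089-01-31 06:45:00 → 2089-05-01 06:45:00.
2089-05-01 is a Sunday; with Sunday=0 that is 0.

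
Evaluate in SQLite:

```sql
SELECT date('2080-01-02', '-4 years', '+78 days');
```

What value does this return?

2076-03-20

Adding -4 years to 2080-01-02 gives 2076-01-02.
Applying '+78 days' to 2076-01-02: counting 78 days forward gives 2076-03-20.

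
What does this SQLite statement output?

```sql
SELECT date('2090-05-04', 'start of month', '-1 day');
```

2090-04-30

`start of month` rewinds 2090-05-04 to 2090-05-01.
Going back 1 day from 2090-05-01 reaches 2090-04-30 (last day of April, 30 days).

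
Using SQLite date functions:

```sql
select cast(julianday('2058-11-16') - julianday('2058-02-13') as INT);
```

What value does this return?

15 days remain in February 2058 after the 13th (28 − 13).
Full months from March 2058 through October 2058 contribute their day counts.
Then 16 days into November 2058.
Total: 15 + 31 + 30 + 31 + 30 + 31 + 31 + 30 + 31 + 16 = 276.

276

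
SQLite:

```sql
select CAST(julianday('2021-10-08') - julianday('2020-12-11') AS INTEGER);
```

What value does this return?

301

20 days remain in December 2020 after the 11th (31 − 11).
Full months from January 2021 through September 2021 contribute their day counts.
Then 8 days into October 2021.
Total: 20 + 31 + 28 + 31 + 30 + 31 + 30 + 31 + 31 + 30 + 8 = 301.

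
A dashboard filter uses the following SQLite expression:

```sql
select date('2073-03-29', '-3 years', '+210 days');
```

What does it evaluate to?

Adding -3 years to 2073-03-29 gives 2070-03-29.
Applying '+210 days' to 2070-03-29: counting 210 days forward gives 2070-10-25.

2070-10-25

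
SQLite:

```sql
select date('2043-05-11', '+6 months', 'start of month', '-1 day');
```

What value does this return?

Adding +6 months to 2043-05-11 gives 2043-11-11.
`start of month` rewinds 2043-11-11 to 2043-11-01.
Going back 1 day from 2043-11-01 reaches 2043-10-31 (last day of October, 31 days).

2043-10-31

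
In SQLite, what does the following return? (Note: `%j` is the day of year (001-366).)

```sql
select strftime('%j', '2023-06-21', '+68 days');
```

240

First apply '+68 days': 2023-06-21 → 2023-08-28.
Day-of-year for 2023-08-28: days since 2023-01-01 inclusive = 240, zero-padded to 240.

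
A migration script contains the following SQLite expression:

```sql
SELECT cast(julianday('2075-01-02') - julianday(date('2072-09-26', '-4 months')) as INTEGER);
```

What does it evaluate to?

951

Adding -4 months to 2072-09-26 gives 2072-05-26.
5 days remain in May 2072 after the 26th (31 − 26).
Full months from June 2072 through December 2074 contribute their day counts.
Then 2 days into January 2075.
Total: 5 + 30 + 31 + 31 + 30 + 31 + 30 + 31 + 31 + 28 + 31 + 30 + 31 + 30 + 31 + 31 + 30 + 31 + 30 + 31 + 31 + 28 + 31 + 30 + 31 + 30 + 31 + 31 + 30 + 31 + 30 + 31 + 2 = 951.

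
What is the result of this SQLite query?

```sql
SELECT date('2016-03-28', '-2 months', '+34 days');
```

Adding -2 months to 2016-03-28 gives 2016-01-28.
January 2016 has 31 days; 3 remain after the 28th, so 4 days reach 2016-02-01.
February 2016 has 29 days; 28 remain after the 1st, so 29 days reach 2016-03-01.
Advancing 1 more day within March lands on 2016-03-02.

2016-03-02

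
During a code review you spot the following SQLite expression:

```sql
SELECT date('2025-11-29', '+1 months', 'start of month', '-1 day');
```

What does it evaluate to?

Adding +1 month to 2025-11-29 gives 2025-12-29.
`start of month` rewinds 2025-12-29 to 2025-12-01.
Going back 1 day from 2025-12-01 reaches 2025-11-30 (last day of November, 30 days).

2025-11-30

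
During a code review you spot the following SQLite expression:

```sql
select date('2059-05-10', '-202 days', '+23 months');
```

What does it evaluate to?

Applying '-202 days' to 2059-05-10: counting 202 days back gives 2058-10-20.
Adding +23 months to 2058-10-20 gives 2060-09-20.

2060-09-20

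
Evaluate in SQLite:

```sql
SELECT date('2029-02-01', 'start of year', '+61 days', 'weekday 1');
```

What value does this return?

2029-03-05

`start of year` rewinds 2029-02-01 to 2029-01-01.
Applying '+61 days' to 2029-01-01: counting 61 days forward gives 2029-03-03.
`weekday 1` advances to the next Monday; 2029-03-03 is a Saturday, so it moves forward to 2029-03-05.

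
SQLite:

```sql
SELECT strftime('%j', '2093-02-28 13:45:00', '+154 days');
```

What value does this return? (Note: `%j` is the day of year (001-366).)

First apply '+154 days': 2093-02-28 13:45:00 → 2093-08-01 13:45:00.
Day-of-year for 2093-08-01: days since 2093-01-01 inclusive = 213, zero-padded to 213.

213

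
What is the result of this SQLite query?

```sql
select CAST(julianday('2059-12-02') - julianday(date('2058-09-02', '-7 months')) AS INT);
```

668

Adding -7 months to 2058-09-02 gives 2058-02-02.
26 days remain in February 2058 after the 2nd (28 − 2).
Full months from March 2058 through November 2059 contribute their day counts.
Then 2 days into December 2059.
Total: 26 + 31 + 30 + 31 + 30 + 31 + 31 + 30 + 31 + 30 + 31 + 31 + 28 + 31 + 30 + 31 + 30 + 31 + 31 + 30 + 31 + 30 + 2 = 668.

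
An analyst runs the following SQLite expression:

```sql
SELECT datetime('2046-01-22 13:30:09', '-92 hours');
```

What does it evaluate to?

2046-01-18 17:30:09

-92 hours from 2046-01-22 13:30:09 is 2046-01-18 17:30:09 (crosses midnight).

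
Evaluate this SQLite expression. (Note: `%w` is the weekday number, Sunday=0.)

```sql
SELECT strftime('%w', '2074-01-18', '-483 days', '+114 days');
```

6

First apply '-483 days', '+114 days': 2074-01-18 → 2073-01-14.
2073-01-14 is a Saturday; with Sunday=0 that is 6.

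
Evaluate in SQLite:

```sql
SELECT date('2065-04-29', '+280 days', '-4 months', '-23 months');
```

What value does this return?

2063-11-03

Applying '+280 days' to 2065-04-29: counting 280 days forward gives 2066-02-03.
Adding -4 months to 2066-02-03 gives 2065-10-03.
Adding -23 months to 2065-10-03 gives 2063-11-03.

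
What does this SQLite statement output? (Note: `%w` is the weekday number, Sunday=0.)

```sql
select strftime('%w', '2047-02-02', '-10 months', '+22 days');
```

First apply '-10 months', '+22 days': 2047-02-02 → 2046-04-24.
2046-04-24 is a Tuesday; with Sunday=0 that is 2.

2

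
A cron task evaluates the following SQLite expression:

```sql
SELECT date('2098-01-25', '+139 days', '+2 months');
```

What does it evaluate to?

2098-08-13

Applying '+139 days' to 2098-01-25: counting 139 days forward gives 2098-06-13.
Adding +2 months to 2098-06-13 gives 2098-08-13.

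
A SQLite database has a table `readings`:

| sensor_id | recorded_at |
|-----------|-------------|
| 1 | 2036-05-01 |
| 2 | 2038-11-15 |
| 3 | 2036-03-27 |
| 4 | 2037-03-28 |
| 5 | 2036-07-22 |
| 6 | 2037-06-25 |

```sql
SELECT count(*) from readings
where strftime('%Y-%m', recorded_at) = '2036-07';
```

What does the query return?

Rows with year-month 2036-07: 2036-07-22 → 1.

1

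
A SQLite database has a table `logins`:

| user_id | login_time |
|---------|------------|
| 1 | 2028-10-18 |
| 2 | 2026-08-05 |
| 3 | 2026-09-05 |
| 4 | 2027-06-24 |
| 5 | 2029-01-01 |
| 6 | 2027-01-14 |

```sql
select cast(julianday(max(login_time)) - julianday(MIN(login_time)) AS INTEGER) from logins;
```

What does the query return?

880

MIN = 2026-08-05, MAX = 2029-01-01.
26 days remain in August 2026 after the 5th (31 − 5).
Full months from September 2026 through December 2028 contribute their day counts.
Then 1 day into January 2029.
Total: 26 + 30 + 31 + 30 + 31 + 31 + 28 + 31 + 30 + 31 + 30 + 31 + 31 + 30 + 31 + 30 + 31 + 31 + 29 + 31 + 30 + 31 + 30 + 31 + 31 + 30 + 31 + 30 + 31 + 1 = 880.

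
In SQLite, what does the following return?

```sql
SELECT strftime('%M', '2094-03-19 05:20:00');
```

20

`%M` extracts the 2-digit minute: 20.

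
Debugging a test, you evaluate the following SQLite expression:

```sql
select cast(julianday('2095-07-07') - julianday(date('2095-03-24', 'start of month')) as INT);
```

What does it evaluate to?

`start of month` rewinds 2095-03-24 to 2095-03-01.
30 days remain in March 2095 after the 1st (31 − 1).
April 2095: 30 days.
May 2095: 31 days.
June 2095: 30 days.
Then 7 days into July 2095.
Total: 30 + 30 + 31 + 30 + 7 = 128.

128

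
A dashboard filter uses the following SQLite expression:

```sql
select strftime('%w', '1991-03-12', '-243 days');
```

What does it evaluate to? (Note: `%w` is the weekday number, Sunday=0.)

First apply '-243 days': 1991-03-12 → 1990-07-12.
1990-07-12 is a Thursday; with Sunday=0 that is 4.

4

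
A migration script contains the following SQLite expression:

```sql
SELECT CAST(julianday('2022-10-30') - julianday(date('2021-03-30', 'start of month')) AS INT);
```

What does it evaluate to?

608

`start of month` rewinds 2021-03-30 to 2021-03-01.
30 days remain in March 2021 after the 1st (31 − 1).
Full months from April 2021 through September 2022 contribute their day counts.
Then 30 days into October 2022.
Total: 30 + 30 + 31 + 30 + 31 + 31 + 30 + 31 + 30 + 31 + 31 + 28 + 31 + 30 + 31 + 30 + 31 + 31 + 30 + 30 = 608.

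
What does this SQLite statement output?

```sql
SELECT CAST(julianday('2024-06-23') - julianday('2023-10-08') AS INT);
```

259

23 days remain in October 2023 after the 8th (31 − 8).
Full months from November 2023 through May 2024 contribute their day counts.
Then 23 days into June 2024.
Total: 23 + 30 + 31 + 31 + 29 + 31 + 30 + 31 + 23 = 259.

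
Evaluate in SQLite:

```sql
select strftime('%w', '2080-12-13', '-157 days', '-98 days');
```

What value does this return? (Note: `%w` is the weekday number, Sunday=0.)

First apply '-157 days', '-98 days': 2080-12-13 → 2080-04-02.
2080-04-02 is a Tuesday; with Sunday=0 that is 2.

2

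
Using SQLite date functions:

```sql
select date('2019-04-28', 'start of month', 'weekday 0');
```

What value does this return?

2019-04-07

`start of month` rewinds 2019-04-28 to 2019-04-01.
`weekday 0` advances to the next Sunday; 2019-04-01 is a Monday, so it moves forward to 2019-04-07.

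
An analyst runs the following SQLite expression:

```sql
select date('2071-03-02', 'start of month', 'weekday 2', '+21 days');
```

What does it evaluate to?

`start of month` rewinds 2071-03-02 to 2071-03-01.
`weekday 2` advances to the next Tuesday; 2071-03-01 is a Sunday, so it moves forward to 2071-03-03.
Advancing 21 more days within March lands on 2071-03-24.

2071-03-24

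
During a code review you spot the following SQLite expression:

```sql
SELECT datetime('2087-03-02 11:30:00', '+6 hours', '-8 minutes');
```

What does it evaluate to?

2087-03-02 17:22:00

+6 hours from 2087-03-02 11:30:00 is 2087-03-02 17:30:00.
-8 minutes from 2087-03-02 17:30:00 is 2087-03-02 17:22:00.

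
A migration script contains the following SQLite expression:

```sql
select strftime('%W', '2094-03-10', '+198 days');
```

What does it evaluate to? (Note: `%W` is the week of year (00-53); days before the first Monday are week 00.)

38

First apply '+198 days': 2094-03-10 → 2094-09-24.
2094-09-24 is a Friday. SQLite's %W counts Mondays since the year started; the result is 38.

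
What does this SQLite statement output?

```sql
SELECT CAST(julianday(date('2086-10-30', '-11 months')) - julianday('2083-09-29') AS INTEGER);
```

793

Adding -11 months to 2086-10-30 gives 2085-11-30.
1 day remains in September 2083 after the 29th (30 − 29).
Full months from October 2083 through October 2085 contribute their day counts.
Then 30 days into November 2085.
Total: 1 + 31 + 30 + 31 + 31 + 29 + 31 + 30 + 31 + 30 + 31 + 31 + 30 + 31 + 30 + 31 + 31 + 28 + 31 + 30 + 31 + 30 + 31 + 31 + 30 + 31 + 30 = 793.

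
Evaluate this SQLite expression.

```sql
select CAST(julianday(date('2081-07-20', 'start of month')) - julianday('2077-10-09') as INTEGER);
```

`start of month` rewinds 2081-07-20 to 2081-07-01.
22 days remain in October 2077 after the 9th (31 − 9).
Full months from November 2077 through June 2081 contribute their day counts.
Then 1 day into July 2081.
Total: 22 + 30 + 31 + 31 + 28 + 31 + 30 + 31 + 30 + 31 + 31 + 30 + 31 + 30 + 31 + 31 + 28 + 31 + 30 + 31 + 30 + 31 + 31 + 30 + 31 + 30 + 31 + 31 + 29 + 31 + 30 + 31 + 30 + 31 + 31 + 30 + 31 + 30 + 31 + 31 + 28 + 31 + 30 + 31 + 30 + 1 = 1361.

1361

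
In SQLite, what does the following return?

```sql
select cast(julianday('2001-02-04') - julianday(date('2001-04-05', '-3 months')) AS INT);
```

30

Adding -3 months to 2001-04-05 gives 2001-01-05.
26 days remain in January 2001 after the 5th (31 − 5).
Then 4 days into February 2001.
Total: 26 + 4 = 30.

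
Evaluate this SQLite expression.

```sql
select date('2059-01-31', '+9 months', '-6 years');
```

Adding +9 months to 2059-01-31 gives 2059-10-31.
Adding -6 years to 2059-10-31 gives 2053-10-31.

2053-10-31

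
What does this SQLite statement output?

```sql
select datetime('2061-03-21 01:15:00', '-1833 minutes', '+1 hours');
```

2061-03-19 19:42:00

1833 minutes = 30h 33m; -1833 minutes from 2061-03-21 01:15:00 is 2061-03-19 18:42:00 (crosses midnight).
+1 hours from 2061-03-19 18:42:00 is 2061-03-19 19:42:00.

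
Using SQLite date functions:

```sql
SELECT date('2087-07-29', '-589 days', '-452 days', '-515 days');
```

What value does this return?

2083-04-25

Applying '-589 days' to 2087-07-29: counting 589 days back gives 2085-12-17.
Applying '-452 days' to 2085-12-17: counting 452 days back gives 2084-09-21.
Applying '-515 days' to 2084-09-21: counting 515 days back gives 2083-04-25.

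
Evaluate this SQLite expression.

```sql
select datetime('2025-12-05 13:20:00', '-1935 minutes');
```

2025-12-04 05:05:00

1935 minutes = 32h 15m; -1935 minutes from 2025-12-05 13:20:00 is 2025-12-04 05:05:00 (crosses midnight).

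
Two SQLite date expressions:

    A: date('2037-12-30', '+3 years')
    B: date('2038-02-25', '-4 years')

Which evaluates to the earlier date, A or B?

B

A = 2040-12-30.
B = 2034-02-25.
B is earlier.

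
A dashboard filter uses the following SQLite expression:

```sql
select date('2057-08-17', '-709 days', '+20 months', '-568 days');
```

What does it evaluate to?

Applying '-709 days' to 2057-08-17: counting 709 days back gives 2055-09-08.
Adding +20 months to 2055-09-08 gives 2057-05-08.
Applying '-568 days' to 2057-05-08: counting 568 days back gives 2055-10-18.

2055-10-18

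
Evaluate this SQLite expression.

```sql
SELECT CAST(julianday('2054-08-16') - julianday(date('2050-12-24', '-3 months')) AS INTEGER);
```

1422

Adding -3 months to 2050-12-24 gives 2050-09-24.
6 days remain in September 2050 after the 24th (30 − 24).
Full months from October 2050 through July 2054 contribute their day counts.
Then 16 days into August 2054.
Total: 6 + 31 + 30 + 31 + 31 + 28 + 31 + 30 + 31 + 30 + 31 + 31 + 30 + 31 + 30 + 31 + 31 + 29 + 31 + 30 + 31 + 30 + 31 + 31 + 30 + 31 + 30 + 31 + 31 + 28 + 31 + 30 + 31 + 30 + 31 + 31 + 30 + 31 + 30 + 31 + 31 + 28 + 31 + 30 + 31 + 30 + 31 + 16 = 1422.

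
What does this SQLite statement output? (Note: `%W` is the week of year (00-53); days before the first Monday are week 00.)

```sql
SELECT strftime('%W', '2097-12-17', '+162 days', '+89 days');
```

34

First apply '+162 days', '+89 days': 2097-12-17 → 2098-08-25.
2098-08-25 is a Monday. SQLite's %W counts Mondays since the year started; the result is 34.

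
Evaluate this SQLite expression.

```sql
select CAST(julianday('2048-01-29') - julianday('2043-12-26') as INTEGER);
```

1495

5 days remain in December 2043 after the 26th (31 − 26).
Full months from January 2044 through December 2047 contribute their day counts.
Then 29 days into January 2048.
Total: 5 + 31 + 29 + 31 + 30 + 31 + 30 + 31 + 31 + 30 + 31 + 30 + 31 + 31 + 28 + 31 + 30 + 31 + 30 + 31 + 31 + 30 + 31 + 30 + 31 + 31 + 28 + 31 + 30 + 31 + 30 + 31 + 31 + 30 + 31 + 30 + 31 + 31 + 28 + 31 + 30 + 31 + 30 + 31 + 31 + 30 + 31 + 30 + 31 + 29 = 1495.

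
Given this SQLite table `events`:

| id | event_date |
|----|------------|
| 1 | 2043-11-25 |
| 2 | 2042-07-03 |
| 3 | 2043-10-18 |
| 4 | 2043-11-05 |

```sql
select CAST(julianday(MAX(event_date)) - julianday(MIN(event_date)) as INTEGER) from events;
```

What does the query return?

510

MIN = 2042-07-03, MAX = 2043-11-25.
28 days remain in July 2042 after the 3rd (31 − 3).
Full months from August 2042 through October 2043 contribute their day counts.
Then 25 days into November 2043.
Total: 28 + 31 + 30 + 31 + 30 + 31 + 31 + 28 + 31 + 30 + 31 + 30 + 31 + 31 + 30 + 31 + 25 = 510.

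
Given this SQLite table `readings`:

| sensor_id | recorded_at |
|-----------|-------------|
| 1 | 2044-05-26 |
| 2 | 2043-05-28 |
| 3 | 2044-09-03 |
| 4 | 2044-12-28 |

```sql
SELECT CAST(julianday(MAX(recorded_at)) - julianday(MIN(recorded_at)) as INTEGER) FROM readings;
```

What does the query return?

580

MIN = 2043-05-28, MAX = 2044-12-28.
3 days remain in May 2043 after the 28th (31 − 28).
Full months from June 2043 through November 2044 contribute their day counts.
Then 28 days into December 2044.
Total: 3 + 30 + 31 + 31 + 30 + 31 + 30 + 31 + 31 + 29 + 31 + 30 + 31 + 30 + 31 + 31 + 30 + 31 + 30 + 28 = 580.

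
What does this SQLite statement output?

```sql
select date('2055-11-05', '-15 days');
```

Going back 5 days from 2055-11-05 reaches 2055-10-31 (last day of October, 31 days).
Going back 10 days within October lands on 2055-10-21.

2055-10-21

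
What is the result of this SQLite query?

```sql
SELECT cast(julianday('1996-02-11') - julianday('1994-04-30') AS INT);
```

652

0 days remain in April 1994 after the 30th (30 − 30).
Full months from May 1994 through January 1996 contribute their day counts.
Then 11 days into February 1996.
Total: 0 + 31 + 30 + 31 + 31 + 30 + 31 + 30 + 31 + 31 + 28 + 31 + 30 + 31 + 30 + 31 + 31 + 30 + 31 + 30 + 31 + 31 + 11 = 652.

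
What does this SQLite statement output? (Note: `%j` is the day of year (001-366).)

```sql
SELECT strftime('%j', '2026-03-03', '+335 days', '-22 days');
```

First apply '+335 days', '-22 days': 2026-03-03 → 2027-01-10.
Day-of-year for 2027-01-10: days since 2027-01-01 inclusive = 10, zero-padded to 010.

010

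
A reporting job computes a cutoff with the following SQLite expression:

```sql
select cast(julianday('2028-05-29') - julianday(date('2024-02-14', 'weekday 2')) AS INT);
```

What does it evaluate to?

`weekday 2` advances to the next Tuesday; 2024-02-14 is a Wednesday, so it moves forward to 2024-02-20.
9 days remain in February 2024 after the 20th (29 − 20).
Full months from March 2024 through April 2028 contribute their day counts.
Then 29 days into May 2028.
Total: 9 + 31 + 30 + 31 + 30 + 31 + 31 + 30 + 31 + 30 + 31 + 31 + 28 + 31 + 30 + 31 + 30 + 31 + 31 + 30 + 31 + 30 + 31 + 31 + 28 + 31 + 30 + 31 + 30 + 31 + 31 + 30 + 31 + 30 + 31 + 31 + 28 + 31 + 30 + 31 + 30 + 31 + 31 + 30 + 31 + 30 + 31 + 31 + 29 + 31 + 30 + 29 = 1560.

1560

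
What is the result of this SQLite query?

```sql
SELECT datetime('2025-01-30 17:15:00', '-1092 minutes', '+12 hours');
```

1092 minutes = 18h 12m; -1092 minutes from 2025-01-30 17:15:00 is 2025-01-29 23:03:00 (crosses midnight).
+12 hours from 2025-01-29 23:03:00 is 2025-01-30 11:03:00 (crosses midnight).

2025-01-30 11:03:00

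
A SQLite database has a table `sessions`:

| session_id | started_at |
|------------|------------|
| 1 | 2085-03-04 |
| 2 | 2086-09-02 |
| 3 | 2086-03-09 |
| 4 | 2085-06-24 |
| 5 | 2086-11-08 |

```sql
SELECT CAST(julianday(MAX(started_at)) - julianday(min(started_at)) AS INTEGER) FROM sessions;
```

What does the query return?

614

MIN = 2085-03-04, MAX = 2086-11-08.
27 days remain in March 2085 after the 4th (31 − 4).
Full months from April 2085 through October 2086 contribute their day counts.
Then 8 days into November 2086.
Total: 27 + 30 + 31 + 30 + 31 + 31 + 30 + 31 + 30 + 31 + 31 + 28 + 31 + 30 + 31 + 30 + 31 + 31 + 30 + 31 + 8 = 614.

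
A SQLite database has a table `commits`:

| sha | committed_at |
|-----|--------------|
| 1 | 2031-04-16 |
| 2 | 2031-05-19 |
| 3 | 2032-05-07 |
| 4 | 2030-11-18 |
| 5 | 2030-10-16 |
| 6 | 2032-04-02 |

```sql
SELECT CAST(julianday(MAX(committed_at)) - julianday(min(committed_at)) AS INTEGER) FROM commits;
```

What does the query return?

MIN = 2030-10-16, MAX = 2032-05-07.
15 days remain in October 2030 after the 16th (31 − 16).
Full months from November 2030 through April 2032 contribute their day counts.
Then 7 days into May 2032.
Total: 15 + 30 + 31 + 31 + 28 + 31 + 30 + 31 + 30 + 31 + 31 + 30 + 31 + 30 + 31 + 31 + 29 + 31 + 30 + 7 = 569.

569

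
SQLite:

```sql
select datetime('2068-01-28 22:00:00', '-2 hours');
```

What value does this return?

-2 hours from 2068-01-28 22:00:00 is 2068-01-28 20:00:00.

2068-01-28 20:00:00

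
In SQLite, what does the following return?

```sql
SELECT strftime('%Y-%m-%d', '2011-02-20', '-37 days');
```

First apply '-37 days': 2011-02-20 → 2011-01-14.
`%Y-%m-%d` extracts the ISO date: 2011-01-14.

2011-01-14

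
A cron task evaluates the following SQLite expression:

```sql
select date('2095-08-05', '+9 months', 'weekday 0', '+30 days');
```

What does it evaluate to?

Adding +9 months to 2095-08-05 gives 2096-05-05.
`weekday 0` advances to the next Sunday; 2096-05-05 is a Saturday, so it moves forward to 2096-05-06.
May 2096 has 31 days; 25 remain after the 6th, so 26 days reach 2096-06-01.
Advancing 4 more days within June lands on 2096-06-05.

2096-06-05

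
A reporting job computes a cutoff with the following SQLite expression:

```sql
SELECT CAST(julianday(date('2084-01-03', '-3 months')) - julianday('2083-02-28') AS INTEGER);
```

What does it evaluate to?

Adding -3 months to 2084-01-03 gives 2083-10-03.
0 days remain in February 2083 after the 28th (28 − 28).
Full months from March 2083 through September 2083 contribute their day counts.
Then 3 days into October 2083.
Total: 0 + 31 + 30 + 31 + 30 + 31 + 31 + 30 + 3 = 217.

217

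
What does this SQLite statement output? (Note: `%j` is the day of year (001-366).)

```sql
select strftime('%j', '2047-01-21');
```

Day-of-year for 2047-01-21: days since 2047-01-01 inclusive = 21, zero-padded to 021.

021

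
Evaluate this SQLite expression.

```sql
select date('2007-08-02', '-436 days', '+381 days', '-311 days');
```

Applying '-436 days' to 2007-08-02: counting 436 days back gives 2006-05-23.
Applying '+381 days' to 2006-05-23: counting 381 days forward gives 2007-06-08.
Applying '-311 days' to 2007-06-08: counting 311 days back gives 2006-08-01.

2006-08-01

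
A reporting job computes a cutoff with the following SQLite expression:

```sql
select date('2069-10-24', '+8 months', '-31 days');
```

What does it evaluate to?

2070-05-24

Adding +8 months to 2069-10-24 gives 2070-06-24.
Going back 24 days from 2070-06-24 reaches 2070-05-31 (last day of May, 31 days).
Going back 7 days within May lands on 2070-05-24.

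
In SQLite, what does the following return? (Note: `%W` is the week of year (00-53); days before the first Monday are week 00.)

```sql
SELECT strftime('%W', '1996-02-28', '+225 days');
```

41

First apply '+225 days': 1996-02-28 → 1996-10-10.
1996-10-10 is a Thursday. SQLite's %W counts Mondays since the year started; the result is 41.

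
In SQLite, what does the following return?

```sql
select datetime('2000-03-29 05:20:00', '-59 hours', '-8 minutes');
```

2000-03-26 18:12:00

-59 hours from 2000-03-29 05:20:00 is 2000-03-26 18:20:00 (crosses midnight).
-8 minutes from 2000-03-26 18:20:00 is 2000-03-26 18:12:00.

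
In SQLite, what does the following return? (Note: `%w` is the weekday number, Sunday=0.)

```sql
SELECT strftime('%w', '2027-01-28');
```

2027-01-28 is a Thursday; with Sunday=0 that is 4.

4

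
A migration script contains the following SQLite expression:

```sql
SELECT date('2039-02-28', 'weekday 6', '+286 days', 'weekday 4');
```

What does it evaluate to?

2039-12-22

`weekday 6` advances to the next Saturday; 2039-02-28 is a Monday, so it moves forward to 2039-03-05.
Applying '+286 days' to 2039-03-05: counting 286 days forward gives 2039-12-16.
`weekday 4` advances to the next Thursday; 2039-12-16 is a Friday, so it moves forward to 2039-12-22.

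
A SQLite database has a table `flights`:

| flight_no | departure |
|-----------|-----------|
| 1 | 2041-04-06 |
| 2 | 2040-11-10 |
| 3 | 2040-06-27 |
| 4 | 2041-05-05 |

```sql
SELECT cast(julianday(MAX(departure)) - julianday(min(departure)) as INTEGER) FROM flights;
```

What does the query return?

312

MIN = 2040-06-27, MAX = 2041-05-05.
3 days remain in June 2040 after the 27th (30 − 27).
Full months from July 2040 through April 2041 contribute their day counts.
Then 5 days into May 2041.
Total: 3 + 31 + 31 + 30 + 31 + 30 + 31 + 31 + 28 + 31 + 30 + 5 = 312.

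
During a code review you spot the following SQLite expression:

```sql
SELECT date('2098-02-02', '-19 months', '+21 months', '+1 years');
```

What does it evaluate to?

Adding -19 months to 2098-02-02 gives 2096-07-02.
Adding +21 months to 2096-07-02 gives 2098-04-02.
Adding +1 year to 2098-04-02 gives 2099-04-02.

2099-04-02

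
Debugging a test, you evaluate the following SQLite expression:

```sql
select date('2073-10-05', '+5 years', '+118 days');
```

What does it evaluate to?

2079-01-31

Adding +5 years to 2073-10-05 gives 2078-10-05.
Applying '+118 days' to 2078-10-05: counting 118 days forward gives 2079-01-31.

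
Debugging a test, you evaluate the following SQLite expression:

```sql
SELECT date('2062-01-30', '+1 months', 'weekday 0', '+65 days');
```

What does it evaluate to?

2062-05-09

Adding +1 month to 2062-01-30 targets 2062-02-30. February 2062 has only 28 days, so SQLite normalizes the 2-day overflow forward to 2062-03-02.
`weekday 0` advances to the next Sunday; 2062-03-02 is a Thursday, so it moves forward to 2062-03-05.
Applying '+65 days' to 2062-03-05: counting 65 days forward gives 2062-05-09.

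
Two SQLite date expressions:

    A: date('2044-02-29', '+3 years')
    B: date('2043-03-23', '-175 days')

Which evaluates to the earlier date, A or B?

B

A = 2047-03-01.
B = 2042-09-29.
B is earlier.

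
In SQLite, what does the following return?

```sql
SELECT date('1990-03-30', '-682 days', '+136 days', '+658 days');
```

1990-07-20

Applying '-682 days' to 1990-03-30: counting 682 days back gives 1988-05-17.
Applying '+136 days' to 1988-05-17: counting 136 days forward gives 1988-09-30.
Applying '+658 days' to 1988-09-30: counting 658 days forward gives 1990-07-20.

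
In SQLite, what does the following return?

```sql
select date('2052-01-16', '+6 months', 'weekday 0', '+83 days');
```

2052-10-12

Adding +6 months to 2052-01-16 gives 2052-07-16.
`weekday 0` advances to the next Sunday; 2052-07-16 is a Tuesday, so it moves forward to 2052-07-21.
Applying '+83 days' to 2052-07-21: counting 83 days forward gives 2052-10-12.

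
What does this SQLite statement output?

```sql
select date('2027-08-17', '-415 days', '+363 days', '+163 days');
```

2027-12-06

Applying '-415 days' to 2027-08-17: counting 415 days back gives 2026-06-28.
Applying '+363 days' to 2026-06-28: counting 363 days forward gives 2027-06-26.
Applying '+163 days' to 2027-06-26: counting 163 days forward gives 2027-12-06.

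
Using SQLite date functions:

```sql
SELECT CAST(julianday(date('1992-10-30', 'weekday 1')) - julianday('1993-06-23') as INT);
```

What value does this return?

`weekday 1` advances to the next Monday; 1992-10-30 is a Friday, so it moves forward to 1992-11-02.
28 days remain in November 1992 after the 2nd (30 − 2).
Full months from December 1992 through May 1993 contribute their day counts.
Then 23 days into June 1993.
Total: 28 + 31 + 31 + 28 + 31 + 30 + 31 + 23 = 233.
The subtraction is earlier − later, so the result is −233 → -233.

-233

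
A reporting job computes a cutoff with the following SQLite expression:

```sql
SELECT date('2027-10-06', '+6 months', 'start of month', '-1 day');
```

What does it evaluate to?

Adding +6 months to 2027-10-06 gives 2028-04-06.
`start of month` rewinds 2028-04-06 to 2028-04-01.
Going back 1 day from 2028-04-01 reaches 2028-03-31 (last day of March, 31 days).

2028-03-31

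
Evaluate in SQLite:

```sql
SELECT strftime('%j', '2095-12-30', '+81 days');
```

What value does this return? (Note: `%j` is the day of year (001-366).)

080

First apply '+81 days': 2095-12-30 → 2096-03-20.
Day-of-year for 2096-03-20: days since 2096-01-01 inclusive = 80, zero-padded to 080.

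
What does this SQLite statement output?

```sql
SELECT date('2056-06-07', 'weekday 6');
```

2056-06-10

`weekday 6` advances to the next Saturday; 2056-06-07 is a Wednesday, so it moves forward to 2056-06-10.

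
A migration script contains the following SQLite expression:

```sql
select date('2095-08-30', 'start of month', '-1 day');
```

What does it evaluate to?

2095-07-31

`start of month` rewinds 2095-08-30 to 2095-08-01.
Going back 1 day from 2095-08-01 reaches 2095-07-31 (last day of July, 31 days).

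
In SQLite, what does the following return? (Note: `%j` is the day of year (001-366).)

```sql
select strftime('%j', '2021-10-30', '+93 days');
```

First apply '+93 days': 2021-10-30 → 2022-01-31.
Day-of-year for 2022-01-31: days since 2022-01-01 inclusive = 31, zero-padded to 031.

031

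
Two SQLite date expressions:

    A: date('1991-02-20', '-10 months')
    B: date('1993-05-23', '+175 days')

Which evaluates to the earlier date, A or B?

A = 1990-04-20.
B = 1993-11-14.
A is earlier.

A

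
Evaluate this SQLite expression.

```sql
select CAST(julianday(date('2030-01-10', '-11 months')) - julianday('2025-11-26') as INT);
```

1172

Adding -11 months to 2030-01-10 gives 2029-02-10.
4 days remain in November 2025 after the 26th (30 − 26).
Full months from December 2025 through January 2029 contribute their day counts.
Then 10 days into February 2029.
Total: 4 + 31 + 31 + 28 + 31 + 30 + 31 + 30 + 31 + 31 + 30 + 31 + 30 + 31 + 31 + 28 + 31 + 30 + 31 + 30 + 31 + 31 + 30 + 31 + 30 + 31 + 31 + 29 + 31 + 30 + 31 + 30 + 31 + 31 + 30 + 31 + 30 + 31 + 31 + 10 = 1172.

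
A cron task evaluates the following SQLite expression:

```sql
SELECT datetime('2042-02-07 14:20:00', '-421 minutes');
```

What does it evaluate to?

2042-02-07 07:19:00

421 minutes = 7h 1m; -421 minutes from 2042-02-07 14:20:00 is 2042-02-07 07:19:00.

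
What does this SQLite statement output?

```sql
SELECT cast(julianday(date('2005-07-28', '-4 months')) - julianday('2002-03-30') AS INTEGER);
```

1094

Adding -4 months to 2005-07-28 gives 2005-03-28.
1 day remains in March 2002 after the 30th (31 − 30).
Full months from April 2002 through February 2005 contribute their day counts.
Then 28 days into March 2005.
Total: 1 + 30 + 31 + 30 + 31 + 31 + 30 + 31 + 30 + 31 + 31 + 28 + 31 + 30 + 31 + 30 + 31 + 31 + 30 + 31 + 30 + 31 + 31 + 29 + 31 + 30 + 31 + 30 + 31 + 31 + 30 + 31 + 30 + 31 + 31 + 28 + 28 = 1094.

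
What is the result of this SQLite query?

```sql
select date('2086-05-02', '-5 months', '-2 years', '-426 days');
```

Adding -5 months to 2086-05-02 gives 2085-12-02.
Adding -2 years to 2085-12-02 gives 2083-12-02.
Applying '-426 days' to 2083-12-02: counting 426 days back gives 2082-10-02.

2082-10-02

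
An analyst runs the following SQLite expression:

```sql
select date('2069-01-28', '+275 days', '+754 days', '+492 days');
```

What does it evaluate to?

2073-03-29

Applying '+275 days' to 2069-01-28: counting 275 days forward gives 2069-10-30.
Applying '+754 days' to 2069-10-30: counting 754 days forward gives 2071-11-23.
Applying '+492 days' to 2071-11-23: counting 492 days forward gives 2073-03-29.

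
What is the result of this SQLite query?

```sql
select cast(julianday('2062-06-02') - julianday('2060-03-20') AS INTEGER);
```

804

11 days remain in March 2060 after the 20th (31 − 20).
Full months from April 2060 through May 2062 contribute their day counts.
Then 2 days into June 2062.
Total: 11 + 30 + 31 + 30 + 31 + 31 + 30 + 31 + 30 + 31 + 31 + 28 + 31 + 30 + 31 + 30 + 31 + 31 + 30 + 31 + 30 + 31 + 31 + 28 + 31 + 30 + 31 + 2 = 804.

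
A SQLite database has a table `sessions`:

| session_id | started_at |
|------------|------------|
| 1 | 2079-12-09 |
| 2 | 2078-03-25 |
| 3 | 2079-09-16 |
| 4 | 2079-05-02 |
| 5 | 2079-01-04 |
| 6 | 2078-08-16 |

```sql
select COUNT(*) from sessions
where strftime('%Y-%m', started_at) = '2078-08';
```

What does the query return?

1

Rows with year-month 2078-08: 2078-08-16 → 1.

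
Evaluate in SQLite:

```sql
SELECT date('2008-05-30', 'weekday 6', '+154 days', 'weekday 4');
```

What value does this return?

2008-11-06

`weekday 6` advances to the next Saturday; 2008-05-30 is a Friday, so it moves forward to 2008-05-31.
Applying '+154 days' to 2008-05-31: counting 154 days forward gives 2008-11-01.
`weekday 4` advances to the next Thursday; 2008-11-01 is a Saturday, so it moves forward to 2008-11-06.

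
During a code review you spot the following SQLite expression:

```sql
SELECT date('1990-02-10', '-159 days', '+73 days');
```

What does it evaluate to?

1989-11-16

Applying '-159 days' to 1990-02-10: counting 159 days back gives 1989-09-04.
Applying '+73 days' to 1989-09-04: counting 73 days forward gives 1989-11-16.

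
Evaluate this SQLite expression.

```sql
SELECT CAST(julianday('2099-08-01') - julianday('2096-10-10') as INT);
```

1025

21 days remain in October 2096 after the 10th (31 − 10).
Full months from November 2096 through July 2099 contribute their day counts.
Then 1 day into August 2099.
Total: 21 + 30 + 31 + 31 + 28 + 31 + 30 + 31 + 30 + 31 + 31 + 30 + 31 + 30 + 31 + 31 + 28 + 31 + 30 + 31 + 30 + 31 + 31 + 30 + 31 + 30 + 31 + 31 + 28 + 31 + 30 + 31 + 30 + 31 + 1 = 1025.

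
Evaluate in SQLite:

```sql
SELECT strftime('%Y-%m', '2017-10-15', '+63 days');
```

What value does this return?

First apply '+63 days': 2017-10-15 → 2017-12-17.
`%Y-%m` extracts the year-month: 2017-12.

2017-12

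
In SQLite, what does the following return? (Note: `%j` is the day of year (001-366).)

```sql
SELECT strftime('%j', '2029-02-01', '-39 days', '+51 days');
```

044

First apply '-39 days', '+51 days': 2029-02-01 → 2029-02-13.
Day-of-year for 2029-02-13: days since 2029-01-01 inclusive = 44, zero-padded to 044.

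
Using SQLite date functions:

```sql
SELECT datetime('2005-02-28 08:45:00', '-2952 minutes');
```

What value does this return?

2952 minutes = 49h 12m; -2952 minutes from 2005-02-28 08:45:00 is 2005-02-26 07:33:00 (crosses midnight).

2005-02-26 07:33:00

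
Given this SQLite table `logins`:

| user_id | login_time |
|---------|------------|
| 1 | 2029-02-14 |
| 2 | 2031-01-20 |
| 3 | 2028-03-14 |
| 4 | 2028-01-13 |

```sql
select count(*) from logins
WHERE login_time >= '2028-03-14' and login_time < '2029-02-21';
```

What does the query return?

Rows in [2028-03-14, 2029-02-21): 2029-02-14, 2028-03-14 → 2 rows.

2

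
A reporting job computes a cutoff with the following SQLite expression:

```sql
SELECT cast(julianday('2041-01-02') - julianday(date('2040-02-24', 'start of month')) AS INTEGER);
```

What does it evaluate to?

`start of month` rewinds 2040-02-24 to 2040-02-01.
28 days remain in February 2040 after the 1st (29 − 1).
Full months from March 2040 through December 2040 contribute their day counts.
Then 2 days into January 2041.
Total: 28 + 31 + 30 + 31 + 30 + 31 + 31 + 30 + 31 + 30 + 31 + 2 = 336.

336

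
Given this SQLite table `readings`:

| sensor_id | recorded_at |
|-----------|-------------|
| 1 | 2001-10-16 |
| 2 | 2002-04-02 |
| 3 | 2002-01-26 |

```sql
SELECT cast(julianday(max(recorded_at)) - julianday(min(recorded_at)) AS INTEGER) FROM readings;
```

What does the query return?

MIN = 2001-10-16, MAX = 2002-04-02.
15 days remain in October 2001 after the 16th (31 − 16).
November 2001: 30 days.
December 2001: 31 days.
January 2002: 31 days.
February 2002: 28 days.
March 2002: 31 days.
Then 2 days into April 2002.
Total: 15 + 30 + 31 + 31 + 28 + 31 + 2 = 168.

168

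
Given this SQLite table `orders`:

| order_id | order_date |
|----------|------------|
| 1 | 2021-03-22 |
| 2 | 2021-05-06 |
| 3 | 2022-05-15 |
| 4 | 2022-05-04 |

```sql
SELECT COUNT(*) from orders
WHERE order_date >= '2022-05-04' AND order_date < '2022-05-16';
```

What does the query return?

2

Rows in [2022-05-04, 2022-05-16): 2022-05-15, 2022-05-04 → 2 rows.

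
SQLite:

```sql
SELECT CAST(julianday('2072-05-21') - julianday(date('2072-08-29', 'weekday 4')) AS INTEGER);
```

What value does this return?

`weekday 4` advances to the next Thursday; 2072-08-29 is a Monday, so it moves forward to 2072-09-01.
10 days remain in May 2072 after the 21st (31 − 21).
June 2072: 30 days.
July 2072: 31 days.
August 2072: 31 days.
Then 1 day into September 2072.
Total: 10 + 30 + 31 + 31 + 1 = 103.
The subtraction is earlier − later, so the result is −103 → -103.

-103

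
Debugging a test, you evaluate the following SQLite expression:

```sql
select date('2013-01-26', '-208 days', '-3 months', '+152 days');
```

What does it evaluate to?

2012-09-01

Applying '-208 days' to 2013-01-26: counting 208 days back gives 2012-07-02.
Adding -3 months to 2012-07-02 gives 2012-04-02.
Applying '+152 days' to 2012-04-02: counting 152 days forward gives 2012-09-01.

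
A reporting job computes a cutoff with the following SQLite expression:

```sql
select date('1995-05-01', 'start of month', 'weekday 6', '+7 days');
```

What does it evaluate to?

`start of month` rewinds 1995-05-01 to 1995-05-01.
`weekday 6` advances to the next Saturday; 1995-05-01 is a Monday, so it moves forward to 1995-05-06.
Advancing 7 more days within May lands on 1995-05-13.

1995-05-13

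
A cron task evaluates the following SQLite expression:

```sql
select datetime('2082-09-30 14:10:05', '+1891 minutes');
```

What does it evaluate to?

2082-10-01 21:41:05

1891 minutes = 31h 31m; +1891 minutes from 2082-09-30 14:10:05 is 2082-10-01 21:41:05 (crosses midnight).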